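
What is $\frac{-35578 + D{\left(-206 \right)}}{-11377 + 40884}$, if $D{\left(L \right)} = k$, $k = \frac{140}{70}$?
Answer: $- \frac{35576}{29507} \approx -1.2057$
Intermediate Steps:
$k = 2$ ($k = 140 \cdot \frac{1}{70} = 2$)
$D{\left(L \right)} = 2$
$\frac{-35578 + D{\left(-206 \right)}}{-11377 + 40884} = \frac{-35578 + 2}{-11377 + 40884} = - \frac{35576}{29507}$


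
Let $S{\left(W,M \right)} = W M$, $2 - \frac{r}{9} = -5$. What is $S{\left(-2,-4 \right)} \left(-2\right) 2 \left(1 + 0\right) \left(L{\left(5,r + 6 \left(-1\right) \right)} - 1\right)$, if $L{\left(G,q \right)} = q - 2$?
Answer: $-1728$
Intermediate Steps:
$r = 63$ ($r = 18 - -45 = 18 + 45 = 63$)
$L{\left(G,q \right)} = -2 + q$ ($L{\left(G,q \right)} = q - 2 = -2 + q$)
$S{\left(W,M \right)} = M W$
$S{\left(-2,-4 \right)} \left(-2\right) 2 \left(1 + 0\right) \left(L{\left(5,r + 6 \left(-1\right) \right)} - 1\right) = \left(-4\right) \left(-2\right) \left(-2\right) 2 \left(1 + 0\right) \left(\left(-2 + \left(63 + 6 \left(-1\right)\right)\right) - 1\right) = 8 \left(- 4 \cdot 1 \left(\left(-2 + \left(63 - 6\right)\right) - 1\right)\right) = 8 \left(- 4 \cdot 1 \left(\left(-2 + 57\right) - 1\right)\right) = 8 \left(- 4 \cdot 1 \left(55 - 1\right)\right) = 8 \left(- 4 \cdot 1 \cdot 54\right) = 8 \left(\left(-4\right) 54\right) = 8 \left(-216\right) = -1728$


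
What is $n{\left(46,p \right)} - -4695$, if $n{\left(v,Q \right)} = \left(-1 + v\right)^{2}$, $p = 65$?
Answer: $6720$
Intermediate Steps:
$n{\left(46,p \right)} - -4695 = \left(-1 + 46\right)^{2} - -4695 = 45^{2} + 4695 = 2025 + 4695 = 6720$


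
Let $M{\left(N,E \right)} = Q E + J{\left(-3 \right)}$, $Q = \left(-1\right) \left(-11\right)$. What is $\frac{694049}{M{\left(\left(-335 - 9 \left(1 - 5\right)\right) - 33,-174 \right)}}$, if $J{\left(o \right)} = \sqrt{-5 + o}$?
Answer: $- \frac{664204893}{1831702} - \frac{694049 i \sqrt{2}}{1831702} \approx -362.62 - 0.53586 i$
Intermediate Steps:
$Q = 11$
$M{\left(N,E \right)} = 11 E + 2 i \sqrt{2}$ ($M{\left(N,E \right)} = 11 E + \sqrt{-5 - 3} = 11 E + \sqrt{-8} = 11 E + 2 i \sqrt{2}$)
$\frac{694049}{M{\left(\left(-335 - 9 \left(1 - 5\right)\right) - 33,-174 \right)}} = \frac{694049}{11 \left(-174\right) + 2 i \sqrt{2}} = \frac{694049}{-1914 + 2 i \sqrt{2}}$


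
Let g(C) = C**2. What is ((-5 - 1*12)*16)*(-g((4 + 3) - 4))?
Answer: 2448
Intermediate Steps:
((-5 - 1*12)*16)*(-g((4 + 3) - 4)) = ((-5 - 1*12)*16)*(-((4 + 3) - 4)**2) = ((-5 - 12)*16)*(-(7 - 4)**2) = (-17*16)*(-1*3**2) = -(-272)*9 = -272*(-9) = 2448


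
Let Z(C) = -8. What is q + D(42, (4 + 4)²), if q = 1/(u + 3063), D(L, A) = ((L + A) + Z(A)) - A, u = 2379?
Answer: 185029/5442 ≈ 34.000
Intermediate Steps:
D(L, A) = -8 + L (D(L, A) = ((L + A) - 8) - A = ((A + L) - 8) - A = (-8 + A + L) - A = -8 + L)
q = 1/5442 (q = 1/(2379 + 3063) = 1/5442 ≈ 0.00018376)
q + D(42, (4 + 4)²) = 1/5442 + (-8 + 42) = 1/5442 + 34 = 185029/5442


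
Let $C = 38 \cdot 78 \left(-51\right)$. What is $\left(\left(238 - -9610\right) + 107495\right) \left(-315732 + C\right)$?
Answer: $-54786977328$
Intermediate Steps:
$C = -151164$ ($C = 2964 \left(-51\right) = -151164$)
$\left(\left(238 - -9610\right) + 107495\right) \left(-315732 + C\right) = \left(\left(238 - -9610\right) + 107495\right) \left(-315732 - 151164\right) = \left(\left(238 + 9610\right) + 107495\right) \left(-466896\right) = \left(9848 + 107495\right) \left(-466896\right) = 117343 \left(-466896\right) = -54786977328$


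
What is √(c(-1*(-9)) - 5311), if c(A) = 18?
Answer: I*√5293 ≈ 72.753*I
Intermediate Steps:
√(c(-1*(-9)) - 5311) = √(18 - 5311) = √(-5293) = I*√5293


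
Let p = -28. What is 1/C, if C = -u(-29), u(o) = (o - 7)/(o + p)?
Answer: -19/12 ≈ -1.5833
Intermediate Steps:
u(o) = (-7 + o)/(-28 + o) (u(o) = (o - 7)/(o - 28) = (-7 + o)/(-28 + o))
C = -12/19 (C = -(-7 - 29)/(-28 - 29) = -(-36)/(-57) = -(-1)*(-36)/57 = -1*12/19 = -12/19 ≈ -0.63158)
1/C = 1/(-12/19) = -19/12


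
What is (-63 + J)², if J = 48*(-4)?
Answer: 65025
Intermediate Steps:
J = -192
(-63 + J)² = (-63 - 192)² = (-255)² = 65025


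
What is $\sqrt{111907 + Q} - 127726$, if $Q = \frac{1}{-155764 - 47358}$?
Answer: $-127726 + \frac{3 \sqrt{513013356216074}}{203122} \approx -1.2739 \cdot 10^{5}$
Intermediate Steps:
$Q = - \frac{1}{203122}$ ($Q = \frac{1}{-203122} = - \frac{1}{203122} \approx -4.9231 \cdot 10^{-6}$)
$\sqrt{111907 + Q} - 127726 = \sqrt{111907 - \frac{1}{203122}} - 127726 = \sqrt{\frac{22730773653}{203122}} - 127726 = \frac{3 \sqrt{513013356216074}}{203122} - 127726 = -127726 + \frac{3 \sqrt{513013356216074}}{203122}$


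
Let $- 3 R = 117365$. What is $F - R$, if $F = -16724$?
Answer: $\frac{67193}{3} \approx 22398.0$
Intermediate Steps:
$R = - \frac{117365}{3}$ ($R = \left(- \frac{1}{3}\right) 117365 = - \frac{117365}{3} \approx -39122.0$)
$F - R = -16724 - - \frac{117365}{3} = -16724 + \frac{117365}{3} = \frac{67193}{3}$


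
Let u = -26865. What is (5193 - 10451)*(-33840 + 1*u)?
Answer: 319186890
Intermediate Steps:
(5193 - 10451)*(-33840 + 1*u) = (5193 - 10451)*(-33840 + 1*(-26865)) = -5258*(-33840 - 26865) = -5258*(-60705) = 319186890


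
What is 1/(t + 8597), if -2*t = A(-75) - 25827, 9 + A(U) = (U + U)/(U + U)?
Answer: 2/43029 ≈ 4.6480e-5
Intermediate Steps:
A(U) = -8 (A(U) = -9 + (U + U)/(U + U) = -9 + (2*U)/((2*U)) = -9 + (2*U)*(1/(2*U)) = -9 + 1 = -8)
t = 25835/2 (t = -(-8 - 25827)/2 = -1/2*(-25835) = 25835/2 ≈ 12918.)
1/(t + 8597) = 1/(25835/2 + 8597) = 1/(43029/2) = 2/43029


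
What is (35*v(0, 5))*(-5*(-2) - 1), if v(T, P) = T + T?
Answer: 0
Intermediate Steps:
v(T, P) = 2*T
(35*v(0, 5))*(-5*(-2) - 1) = (35*(2*0))*(-5*(-2) - 1) = (35*0)*(10 - 1) = 0*9 = 0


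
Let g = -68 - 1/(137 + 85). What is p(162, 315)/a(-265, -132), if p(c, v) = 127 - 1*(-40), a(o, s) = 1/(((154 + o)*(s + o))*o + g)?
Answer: -432943610069/222 ≈ -1.9502e+9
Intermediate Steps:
g = -15097/222 (g = -68 - 1/222 = -15097/222 ≈ -68.005)
a(o, s) = 1/(-15097/222 + o*(154 + o)*(o + s)) (a(o, s) = 1/(((154 + o)*(s + o))*o - 15097/222) = 1/(((154 + o)*(o + s))*o - 15097/222) = 1/(o*(154 + o)*(o + s) - 15097/222) = 1/(-15097/222 + o*(154 + o)*(o + s)))
p(c, v) = 167 (p(c, v) = 127 + 40 = 167)
p(162, 315)/a(-265, -132) = 167/((222/(-15097 + 222*(-265)**3 + 34188*(-265)**2 + 222*(-132)*(-265)**2 + 34188*(-265)*(-132)))) = 167/((222/(-15097 + 222*(-18609625) + 34188*70225 + 222*(-132)*70225 + 1195896240))) = 167/((222/(-15097 - 4131336750 + 2400852300 - 2057873400 + 1195896240))) = 167/((222/(-2592476707))) = 167/((222*(-1/2592476707))) = 167/(-222/2592476707) = 167*(-2592476707/222) = -432943610069/222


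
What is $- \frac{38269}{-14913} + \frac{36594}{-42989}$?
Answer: $\frac{1099419719}{641094957} \approx 1.7149$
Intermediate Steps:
$- \frac{38269}{-14913} + \frac{36594}{-42989} = \left(-38269\right) \left(- \frac{1}{14913}\right) + 36594 \left(- \frac{1}{42989}\right) = \frac{38269}{14913} - \frac{36594}{42989} = \frac{1099419719}{641094957}$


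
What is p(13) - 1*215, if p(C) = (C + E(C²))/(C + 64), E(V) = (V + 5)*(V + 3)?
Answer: 13386/77 ≈ 173.84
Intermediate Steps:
E(V) = (3 + V)*(5 + V) (E(V) = (5 + V)*(3 + V) = (3 + V)*(5 + V))
p(C) = (15 + C + C⁴ + 8*C²)/(64 + C) (p(C) = (C + (15 + (C²)² + 8*C²))/(C + 64) = (C + (15 + C⁴ + 8*C²))/(64 + C) = (15 + C + C⁴ + 8*C²)/(64 + C))
p(13) - 1*215 = (15 + 13 + 13⁴ + 8*13²)/(64 + 13) - 1*215 = (15 + 13 + 28561 + 8*169)/77 - 215 = (15 + 13 + 28561 + 1352)/77 - 215 = (1/77)*29941 - 215 = 29941/77 - 215 = 13386/77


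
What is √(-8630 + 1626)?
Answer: 2*I*√1751 ≈ 83.69*I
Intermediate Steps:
√(-8630 + 1626) = √(-7004) = 2*I*√1751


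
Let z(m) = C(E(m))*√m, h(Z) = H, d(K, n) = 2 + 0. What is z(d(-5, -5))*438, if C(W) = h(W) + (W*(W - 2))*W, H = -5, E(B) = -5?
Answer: -78840*√2 ≈ -1.1150e+5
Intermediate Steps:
d(K, n) = 2
h(Z) = -5
C(W) = -5 + W²*(-2 + W) (C(W) = -5 + (W*(W - 2))*W = -5 + (W*(-2 + W))*W = -5 + W²*(-2 + W))
z(m) = -180*√m (z(m) = (-5 + (-5)³ - 2*(-5)²)*√m = (-5 - 125 - 2*25)*√m = (-5 - 125 - 50)*√m = -180*√m)
z(d(-5, -5))*438 = -180*√2*438 = -78840*√2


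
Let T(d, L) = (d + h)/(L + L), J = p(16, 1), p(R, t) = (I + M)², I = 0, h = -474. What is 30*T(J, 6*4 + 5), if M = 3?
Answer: -6975/29 ≈ -240.52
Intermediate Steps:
p(R, t) = 9 (p(R, t) = (0 + 3)² = 3² = 9)
J = 9
T(d, L) = (-474 + d)/(2*L) (T(d, L) = (d - 474)/(L + L) = (-474 + d)/((2*L)) = (-474 + d)*(1/(2*L)) = (-474 + d)/(2*L))
30*T(J, 6*4 + 5) = 30*((-474 + 9)/(2*(6*4 + 5))) = 30*((½)*(-465)/(24 + 5)) = 30*((½)*(-465)/29) = 30*((½)*(1/29)*(-465)) = 30*(-465/58) = -6975/29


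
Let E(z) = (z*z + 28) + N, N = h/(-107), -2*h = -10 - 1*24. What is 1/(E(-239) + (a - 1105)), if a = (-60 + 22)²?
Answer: 107/6151199 ≈ 1.7395e-5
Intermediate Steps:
h = 17 (h = -(-10 - 1*24)/2 = -(-10 - 24)/2 = -½*(-34) = 17)
N = -17/107 (N = 17/(-107) = 17*(-1/107) = -17/107 ≈ -0.15888)
a = 1444 (a = (-38)² = 1444)
E(z) = 2979/107 + z² (E(z) = (z*z + 28) - 17/107 = (z² + 28) - 17/107 = (28 + z²) - 17/107 = 2979/107 + z²)
1/(E(-239) + (a - 1105)) = 1/((2979/107 + (-239)²) + (1444 - 1105)) = 1/((2979/107 + 57121) + 339) = 1/(6114926/107 + 339) = 1/(6151199/107) = 107/6151199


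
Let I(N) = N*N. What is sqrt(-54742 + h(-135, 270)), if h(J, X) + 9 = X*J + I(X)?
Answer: I*sqrt(18301) ≈ 135.28*I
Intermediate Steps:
I(N) = N**2
h(J, X) = -9 + X**2 + J*X (h(J, X) = -9 + (X*J + X**2) = -9 + (J*X + X**2) = -9 + (X**2 + J*X) = -9 + X**2 + J*X)
sqrt(-54742 + h(-135, 270)) = sqrt(-54742 + (-9 + 270**2 - 135*270)) = sqrt(-54742 + (-9 + 72900 - 36450)) = sqrt(-54742 + 36441) = sqrt(-18301) = I*sqrt(18301)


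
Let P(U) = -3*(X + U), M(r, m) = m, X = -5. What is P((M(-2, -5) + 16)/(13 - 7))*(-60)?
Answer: -570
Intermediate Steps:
P(U) = 15 - 3*U (P(U) = -3*(-5 + U) = 15 - 3*U)
P((M(-2, -5) + 16)/(13 - 7))*(-60) = (15 - 3*(-5 + 16)/(13 - 7))*(-60) = (15 - 33/6)*(-60) = (15 - 3*11/6)*(-60) = (15 - 11/2)*(-60) = (19/2)*(-60) = -570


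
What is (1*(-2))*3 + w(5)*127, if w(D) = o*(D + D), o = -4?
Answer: -5086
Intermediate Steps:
w(D) = -8*D (w(D) = -4*(D + D) = -8*D)
(1*(-2))*3 + w(5)*127 = (1*(-2))*3 - 8*5*127 = -2*3 - 40*127 = -6 - 5080 = -5086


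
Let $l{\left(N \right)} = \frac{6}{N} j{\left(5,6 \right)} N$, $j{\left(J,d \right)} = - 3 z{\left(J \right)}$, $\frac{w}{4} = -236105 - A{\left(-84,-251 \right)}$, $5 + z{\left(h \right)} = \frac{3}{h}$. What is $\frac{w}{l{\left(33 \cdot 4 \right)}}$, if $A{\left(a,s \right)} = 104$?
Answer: $- \frac{1181045}{99} \approx -11930.0$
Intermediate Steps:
$z{\left(h \right)} = -5 + \frac{3}{h}$
$w = -944836$ ($w = 4 \left(-236105 - 104\right) = 4 \left(-236209\right) = -944836$)
$j{\left(J,d \right)} = 15 - \frac{9}{J}$ ($j{\left(J,d \right)} = - 3 \left(-5 + \frac{3}{J}\right) = 15 - \frac{9}{J}$)
$l{\left(N \right)} = \frac{396}{5}$ ($l{\left(N \right)} = \frac{6}{N} \left(15 - \frac{9}{5}\right) N = \frac{6}{N} \frac{66}{5} N = \frac{396}{5 N} N = \frac{396}{5}$)
$\frac{w}{l{\left(33 \cdot 4 \right)}} = - \frac{944836}{\frac{396}{5}} = \left(-944836\right) \frac{5}{396} = - \frac{1181045}{99}$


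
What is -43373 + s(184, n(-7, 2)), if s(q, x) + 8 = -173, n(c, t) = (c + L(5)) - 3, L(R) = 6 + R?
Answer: -43554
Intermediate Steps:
n(c, t) = 8 + c (n(c, t) = (c + (6 + 5)) - 3 = (c + 11) - 3 = (11 + c) - 3 = 8 + c)
s(q, x) = -181 (s(q, x) = -8 - 173 = -181)
-43373 + s(184, n(-7, 2)) = -43373 - 181 = -43554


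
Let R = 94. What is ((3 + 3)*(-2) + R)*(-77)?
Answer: -6314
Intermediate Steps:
((3 + 3)*(-2) + R)*(-77) = ((3 + 3)*(-2) + 94)*(-77) = (6*(-2) + 94)*(-77) = (-12 + 94)*(-77) = 82*(-77) = -6314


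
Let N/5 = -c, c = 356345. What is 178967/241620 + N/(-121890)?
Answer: 15077156071/981702060 ≈ 15.358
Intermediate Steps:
N = -1781725 (N = 5*(-1*356345) = 5*(-356345) = -1781725)
178967/241620 + N/(-121890) = 178967/241620 - 1781725/(-121890) = 178967*(1/241620) - 1781725*(-1/121890) = 178967/241620 + 356345/24378 = 15077156071/981702060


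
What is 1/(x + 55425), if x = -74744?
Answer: -1/19319 ≈ -5.1763e-5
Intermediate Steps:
1/(x + 55425) = 1/(-74744 + 55425) = 1/(-19319) = -1/19319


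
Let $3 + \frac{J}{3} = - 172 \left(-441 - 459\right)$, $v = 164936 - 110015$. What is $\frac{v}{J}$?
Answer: $\frac{18307}{154797} \approx 0.11826$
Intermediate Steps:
$v = 54921$ ($v = 164936 - 110015 = 54921$)
$J = 464391$ ($J = -9 + 3 \left(- 172 \left(-441 - 459\right)\right) = -9 + 3 \left(\left(-172\right) \left(-900\right)\right) = -9 + 3 \cdot 154800 = -9 + 464400 = 464391$)
$\frac{v}{J} = \frac{54921}{464391} = 54921 \cdot \frac{1}{464391} = \frac{18307}{154797}$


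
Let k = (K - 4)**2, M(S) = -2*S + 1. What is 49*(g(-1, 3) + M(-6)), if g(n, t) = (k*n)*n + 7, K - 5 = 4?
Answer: 2205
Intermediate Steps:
K = 9 (K = 5 + 4 = 9)
M(S) = 1 - 2*S
k = 25 (k = (9 - 4)**2 = 5**2 = 25)
g(n, t) = 7 + 25*n**2 (g(n, t) = (25*n)*n + 7 = 25*n**2 + 7 = 7 + 25*n**2)
49*(g(-1, 3) + M(-6)) = 49*((7 + 25*(-1)**2) + (1 - 2*(-6))) = 49*((7 + 25*1) + (1 + 12)) = 49*((7 + 25) + 13) = 49*(32 + 13) = 49*45 = 2205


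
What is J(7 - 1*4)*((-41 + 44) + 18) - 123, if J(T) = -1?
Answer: -144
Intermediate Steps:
J(7 - 1*4)*((-41 + 44) + 18) - 123 = -((-41 + 44) + 18) - 123 = -(3 + 18) - 123 = -1*21 - 123 = -21 - 123 = -144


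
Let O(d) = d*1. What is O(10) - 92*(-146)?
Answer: 13442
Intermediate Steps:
O(d) = d
O(10) - 92*(-146) = 10 - 92*(-146) = 10 + 13432 = 13442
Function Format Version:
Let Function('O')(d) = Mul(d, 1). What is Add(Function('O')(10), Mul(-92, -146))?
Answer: 13442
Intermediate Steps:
Function('O')(d) = d
Add(Function('O')(10), Mul(-92, -146)) = Add(10, Mul(-92, -146)) = Add(10, 13432) = 13442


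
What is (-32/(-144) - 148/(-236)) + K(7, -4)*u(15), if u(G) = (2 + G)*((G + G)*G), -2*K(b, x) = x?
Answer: 8124751/531 ≈ 15301.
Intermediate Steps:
K(b, x) = -x/2
u(G) = 2*G²*(2 + G) (u(G) = (2 + G)*((2*G)*G) = (2 + G)*(2*G²) = 2*G²*(2 + G))
(-32/(-144) - 148/(-236)) + K(7, -4)*u(15) = (-32/(-144) - 148/(-236)) + (-½*(-4))*(2*15²*(2 + 15)) = (-32*(-1/144) - 148*(-1/236)) + 2*(2*225*17) = (2/9 + 37/59) + 2*7650 = 451/531 + 15300 = 8124751/531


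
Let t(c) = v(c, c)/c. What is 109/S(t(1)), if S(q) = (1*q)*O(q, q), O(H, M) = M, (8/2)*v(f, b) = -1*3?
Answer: 1744/9 ≈ 193.78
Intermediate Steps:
v(f, b) = -¾ (v(f, b) = (-1*3)/4 = (¼)*(-3) = -¾)
t(c) = -3/(4*c)
S(q) = q² (S(q) = (1*q)*q = q*q = q²)
109/S(t(1)) = 109/((-¾/1)²) = 109/((-¾*1)²) = 109/((-¾)²) = 109/(9/16) = 109*(16/9) = 1744/9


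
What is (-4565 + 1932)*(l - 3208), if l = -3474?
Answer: 17593706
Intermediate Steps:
(-4565 + 1932)*(l - 3208) = (-4565 + 1932)*(-3474 - 3208) = -2633*(-6682) = 17593706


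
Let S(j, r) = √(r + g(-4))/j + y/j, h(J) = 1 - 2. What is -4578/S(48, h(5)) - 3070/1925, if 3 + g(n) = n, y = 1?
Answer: 2*(-614*√2 + 42301027*I)/(385*(-I + 2*√2)) ≈ -24418.0 + 69059.0*I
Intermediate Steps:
h(J) = -1
g(n) = -3 + n
S(j, r) = 1/j + √(-7 + r)/j (S(j, r) = √(r + (-3 - 4))/j + 1/j = √(r - 7)/j + 1/j = √(-7 + r)/j + 1/j = 1/j + √(-7 + r)/j)
-4578/S(48, h(5)) - 3070/1925 = -4578*48/(1 + √(-7 - 1)) - 3070/1925 = -4578*48/(1 + √(-8)) - 3070*1/1925 = -4578*48/(1 + 2*I*√2) - 614/385 = -4578/(1/48 + I*√2/24) - 614/385 = -614/385 - 4578/(1/48 + I*√2/24)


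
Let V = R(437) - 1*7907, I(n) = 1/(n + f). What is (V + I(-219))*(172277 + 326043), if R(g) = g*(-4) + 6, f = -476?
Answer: -668352365184/139 ≈ -4.8083e+9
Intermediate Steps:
I(n) = 1/(-476 + n) (I(n) = 1/(n - 476) = 1/(-476 + n))
R(g) = 6 - 4*g (R(g) = -4*g + 6 = 6 - 4*g)
V = -9649 (V = (6 - 4*437) - 1*7907 = (6 - 1748) - 7907 = -1742 - 7907 = -9649)
(V + I(-219))*(172277 + 326043) = (-9649 + 1/(-476 - 219))*(172277 + 326043) = (-9649 + 1/(-695))*498320 = (-9649 - 1/695)*498320 = -6706056/695*498320 = -668352365184/139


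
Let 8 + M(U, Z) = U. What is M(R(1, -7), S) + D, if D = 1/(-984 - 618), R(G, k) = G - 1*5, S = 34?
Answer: -19225/1602 ≈ -12.001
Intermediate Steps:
R(G, k) = -5 + G (R(G, k) = G - 5 = -5 + G)
M(U, Z) = -8 + U
D = -1/1602 (D = 1/(-1602) = -1/1602 ≈ -0.00062422)
M(R(1, -7), S) + D = (-8 + (-5 + 1)) - 1/1602 = (-8 - 4) - 1/1602 = -12 - 1/1602 = -19225/1602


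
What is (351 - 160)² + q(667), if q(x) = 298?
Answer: 36779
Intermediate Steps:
(351 - 160)² + q(667) = (351 - 160)² + 298 = 191² + 298 = 36481 + 298 = 36779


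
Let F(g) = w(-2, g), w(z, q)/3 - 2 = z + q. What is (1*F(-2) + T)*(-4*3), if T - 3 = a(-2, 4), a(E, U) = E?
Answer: 60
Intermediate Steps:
w(z, q) = 6 + 3*q + 3*z (w(z, q) = 6 + 3*(z + q) = 6 + 3*(q + z) = 6 + (3*q + 3*z) = 6 + 3*q + 3*z)
F(g) = 3*g (F(g) = 6 + 3*g + 3*(-2) = 6 + 3*g - 6 = 3*g)
T = 1 (T = 3 - 2 = 1)
(1*F(-2) + T)*(-4*3) = (1*(3*(-2)) + 1)*(-4*3) = (1*(-6) + 1)*(-12) = (-6 + 1)*(-12) = -5*(-12) = 60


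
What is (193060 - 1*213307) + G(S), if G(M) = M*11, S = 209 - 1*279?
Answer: -21017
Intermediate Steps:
S = -70 (S = 209 - 279 = -70)
G(M) = 11*M
(193060 - 1*213307) + G(S) = (193060 - 1*213307) + 11*(-70) = (193060 - 213307) - 770 = -20247 - 770 = -21017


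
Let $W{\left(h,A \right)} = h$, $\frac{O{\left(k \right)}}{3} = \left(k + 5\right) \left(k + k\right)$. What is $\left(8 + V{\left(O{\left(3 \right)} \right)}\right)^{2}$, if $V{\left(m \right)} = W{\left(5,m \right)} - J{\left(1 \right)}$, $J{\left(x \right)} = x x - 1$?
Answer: $169$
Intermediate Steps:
$J{\left(x \right)} = -1 + x^{2}$ ($J{\left(x \right)} = x^{2} - 1 = -1 + x^{2}$)
$O{\left(k \right)} = 6 k \left(5 + k\right)$ ($O{\left(k \right)} = 3 \left(k + 5\right) \left(k + k\right) = 3 \left(5 + k\right) 2 k = 3 \cdot 2 k \left(5 + k\right) = 6 k \left(5 + k\right)$)
$V{\left(m \right)} = 5$ ($V{\left(m \right)} = 5 - \left(-1 + 1^{2}\right) = 5 - \left(-1 + 1\right) = 5 - 0 = 5 + 0 = 5$)
$\left(8 + V{\left(O{\left(3 \right)} \right)}\right)^{2} = \left(8 + 5\right)^{2} = 13^{2} = 169$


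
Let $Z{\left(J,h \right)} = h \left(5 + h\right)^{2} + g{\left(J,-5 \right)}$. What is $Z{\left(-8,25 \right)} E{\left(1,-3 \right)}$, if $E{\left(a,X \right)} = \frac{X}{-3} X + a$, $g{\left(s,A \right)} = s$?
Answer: $-44984$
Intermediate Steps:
$E{\left(a,X \right)} = a - \frac{X^{2}}{3}$ ($E{\left(a,X \right)} = X \left(- \frac{1}{3}\right) X + a = - \frac{X}{3} X + a = - \frac{X^{2}}{3} + a = a - \frac{X^{2}}{3}$)
$Z{\left(J,h \right)} = J + h \left(5 + h\right)^{2}$ ($Z{\left(J,h \right)} = h \left(5 + h\right)^{2} + J = J + h \left(5 + h\right)^{2}$)
$Z{\left(-8,25 \right)} E{\left(1,-3 \right)} = \left(-8 + 25 \left(5 + 25\right)^{2}\right) \left(1 - \frac{\left(-3\right)^{2}}{3}\right) = \left(-8 + 25 \cdot 30^{2}\right) \left(1 - 3\right) = \left(-8 + 25 \cdot 900\right) \left(1 - 3\right) = \left(-8 + 22500\right) \left(-2\right) = 22492 \left(-2\right) = -44984$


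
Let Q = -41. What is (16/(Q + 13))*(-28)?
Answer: 16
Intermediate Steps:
(16/(Q + 13))*(-28) = (16/(-41 + 13))*(-28) = (16/(-28))*(-28) = (16*(-1/28))*(-28) = -4/7*(-28) = 16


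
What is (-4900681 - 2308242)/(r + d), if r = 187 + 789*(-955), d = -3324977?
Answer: 7208923/4078285 ≈ 1.7676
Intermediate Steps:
r = -753308 (r = 187 - 753495 = -753308)
(-4900681 - 2308242)/(r + d) = (-4900681 - 2308242)/(-753308 - 3324977) = -7208923/(-4078285) = -7208923*(-1/4078285) = 7208923/4078285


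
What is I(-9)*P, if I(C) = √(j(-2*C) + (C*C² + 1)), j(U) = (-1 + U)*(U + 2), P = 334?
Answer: 668*I*√97 ≈ 6579.0*I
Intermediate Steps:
j(U) = (-1 + U)*(2 + U)
I(C) = √(-1 + C³ - 2*C + 4*C²) (I(C) = √((-2 - 2*C + (-2*C)²) + (C*C² + 1)) = √((-2 - 2*C + 4*C²) + (C³ + 1)) = √((-2 - 2*C + 4*C²) + (1 + C³)) = √(-1 + C³ - 2*C + 4*C²))
I(-9)*P = √(-1 + (-9)³ - 2*(-9) + 4*(-9)²)*334 = √(-1 - 729 + 18 + 4*81)*334 = √(-1 - 729 + 18 + 324)*334 = √(-388)*334 = (2*I*√97)*334 = 668*I*√97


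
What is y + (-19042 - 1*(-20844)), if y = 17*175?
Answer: 4777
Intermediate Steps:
y = 2975
y + (-19042 - 1*(-20844)) = 2975 + (-19042 - 1*(-20844)) = 2975 + (-19042 + 20844) = 2975 + 1802 = 4777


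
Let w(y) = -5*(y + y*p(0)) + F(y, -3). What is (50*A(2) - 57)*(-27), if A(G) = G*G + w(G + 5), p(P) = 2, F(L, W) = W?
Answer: 141939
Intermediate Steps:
w(y) = -3 - 15*y (w(y) = -5*(y + y*2) - 3 = -5*(y + 2*y) - 3 = -15*y - 3 = -3 - 15*y)
A(G) = -78 + G**2 - 15*G (A(G) = G*G + (-3 - 15*(G + 5)) = G**2 + (-3 - 15*(5 + G)) = G**2 + (-3 + (-75 - 15*G)) = G**2 + (-78 - 15*G) = -78 + G**2 - 15*G)
(50*A(2) - 57)*(-27) = (50*(-78 + 2**2 - 15*2) - 57)*(-27) = (50*(-78 + 4 - 30) - 57)*(-27) = (50*(-104) - 57)*(-27) = (-5200 - 57)*(-27) = -5257*(-27) = 141939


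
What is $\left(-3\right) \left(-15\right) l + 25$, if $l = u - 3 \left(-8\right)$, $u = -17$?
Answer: $340$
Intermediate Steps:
$l = 7$ ($l = -17 - 3 \left(-8\right) = -17 - -24 = -17 + 24 = 7$)
$\left(-3\right) \left(-15\right) l + 25 = \left(-3\right) \left(-15\right) 7 + 25 = 45 \cdot 7 + 25 = 315 + 25 = 340$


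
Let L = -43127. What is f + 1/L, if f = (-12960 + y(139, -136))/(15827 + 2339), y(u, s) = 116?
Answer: -276970677/391722541 ≈ -0.70706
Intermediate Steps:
f = -6422/9083 (f = (-12960 + 116)/(15827 + 2339) = -12844/18166 = -12844*1/18166 = -6422/9083 ≈ -0.70704)
f + 1/L = -6422/9083 + 1/(-43127) = -6422/9083 - 1/43127 = -276970677/391722541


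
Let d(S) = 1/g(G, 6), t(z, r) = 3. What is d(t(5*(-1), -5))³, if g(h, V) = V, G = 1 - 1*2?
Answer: 1/216 ≈ 0.0046296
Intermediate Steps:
G = -1 (G = 1 - 2 = -1)
d(S) = ⅙ (d(S) = 1/6 = ⅙)
d(t(5*(-1), -5))³ = (⅙)³ = 1/216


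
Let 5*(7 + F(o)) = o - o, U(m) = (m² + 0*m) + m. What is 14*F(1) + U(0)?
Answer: -98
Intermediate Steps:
U(m) = m + m² (U(m) = (m² + 0) + m = m² + m = m + m²)
F(o) = -7 (F(o) = -7 + (o - o)/5 = -7 + (⅕)*0 = -7 + 0 = -7)
14*F(1) + U(0) = 14*(-7) + 0*(1 + 0) = -98 + 0*1 = -98 + 0 = -98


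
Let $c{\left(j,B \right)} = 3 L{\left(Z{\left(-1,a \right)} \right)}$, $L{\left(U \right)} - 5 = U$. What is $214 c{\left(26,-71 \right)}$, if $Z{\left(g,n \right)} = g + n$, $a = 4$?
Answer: $5136$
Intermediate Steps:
$L{\left(U \right)} = 5 + U$
$c{\left(j,B \right)} = 24$ ($c{\left(j,B \right)} = 3 \left(5 + \left(-1 + 4\right)\right) = 3 \left(5 + 3\right) = 3 \cdot 8 = 24$)
$214 c{\left(26,-71 \right)} = 214 \cdot 24 = 5136$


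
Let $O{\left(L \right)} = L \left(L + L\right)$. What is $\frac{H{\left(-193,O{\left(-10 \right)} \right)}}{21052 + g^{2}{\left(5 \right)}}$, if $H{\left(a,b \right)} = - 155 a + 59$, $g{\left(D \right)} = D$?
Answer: $\frac{4282}{3011} \approx 1.4221$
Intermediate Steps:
$O{\left(L \right)} = 2 L^{2}$ ($O{\left(L \right)} = L 2 L = 2 L^{2}$)
$H{\left(a,b \right)} = 59 - 155 a$
$\frac{H{\left(-193,O{\left(-10 \right)} \right)}}{21052 + g^{2}{\left(5 \right)}} = \frac{59 - -29915}{21052 + 5^{2}} = \frac{59 + 29915}{21052 + 25} = \frac{29974}{21077} = 29974 \cdot \frac{1}{21077} = \frac{4282}{3011}$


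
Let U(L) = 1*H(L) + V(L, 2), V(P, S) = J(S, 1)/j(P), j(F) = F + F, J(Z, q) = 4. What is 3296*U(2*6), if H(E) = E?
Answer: 120304/3 ≈ 40101.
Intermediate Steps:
j(F) = 2*F
V(P, S) = 2/P (V(P, S) = 4/((2*P)) = 4*(1/(2*P)) = 2/P)
U(L) = L + 2/L (U(L) = 1*L + 2/L = L + 2/L)
3296*U(2*6) = 3296*(2*6 + 2/((2*6))) = 3296*(12 + 2/12) = 3296*(12 + 2*(1/12)) = 3296*(12 + 1/6) = 3296*(73/6) = 120304/3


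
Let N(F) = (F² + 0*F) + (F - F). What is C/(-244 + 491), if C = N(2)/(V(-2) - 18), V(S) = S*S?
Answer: -2/1729 ≈ -0.0011567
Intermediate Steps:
V(S) = S²
N(F) = F² (N(F) = (F² + 0) + 0 = F² + 0 = F²)
C = -2/7 (C = 2²/((-2)² - 18) = 4/(4 - 18) = 4/(-14) = -1/14*4 = -2/7 ≈ -0.28571)
C/(-244 + 491) = -2/(7*(-244 + 491)) = -2/7/247 = -2/7*1/247 = -2/1729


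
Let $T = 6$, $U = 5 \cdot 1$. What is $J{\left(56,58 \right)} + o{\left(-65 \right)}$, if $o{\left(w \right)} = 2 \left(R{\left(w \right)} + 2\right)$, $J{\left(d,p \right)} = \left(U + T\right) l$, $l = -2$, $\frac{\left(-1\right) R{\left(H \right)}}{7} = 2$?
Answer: $-46$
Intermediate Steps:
$R{\left(H \right)} = -14$ ($R{\left(H \right)} = \left(-7\right) 2 = -14$)
$U = 5$
$J{\left(d,p \right)} = -22$ ($J{\left(d,p \right)} = \left(5 + 6\right) \left(-2\right) = 11 \left(-2\right) = -22$)
$o{\left(w \right)} = -24$ ($o{\left(w \right)} = 2 \left(-14 + 2\right) = 2 \left(-12\right) = -24$)
$J{\left(56,58 \right)} + o{\left(-65 \right)} = -22 - 24 = -46$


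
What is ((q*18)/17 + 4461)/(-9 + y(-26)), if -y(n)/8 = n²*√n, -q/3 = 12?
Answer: -676701/12926938465 + 406622112*I*√26/12926938465 ≈ -5.2348e-5 + 0.16039*I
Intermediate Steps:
q = -36 (q = -3*12 = -36)
y(n) = -8*n^(5/2) (y(n) = -8*n²*√n = -8*n^(5/2))
((q*18)/17 + 4461)/(-9 + y(-26)) = (-36*18/17 + 4461)/(-9 - 5408*I*√26) = (-648*1/17 + 4461)/(-9 - 5408*I*√26) = (-648/17 + 4461)/(-9 - 5408*I*√26) = 75189/(17*(-9 - 5408*I*√26))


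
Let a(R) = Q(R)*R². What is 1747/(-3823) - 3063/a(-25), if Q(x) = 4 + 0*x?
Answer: -16077349/9557500 ≈ -1.6822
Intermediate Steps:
Q(x) = 4 (Q(x) = 4 + 0 = 4)
a(R) = 4*R²
1747/(-3823) - 3063/a(-25) = 1747/(-3823) - 3063/(4*(-25)²) = 1747*(-1/3823) - 3063/(4*625) = -1747/3823 - 3063/2500 = -16077349/9557500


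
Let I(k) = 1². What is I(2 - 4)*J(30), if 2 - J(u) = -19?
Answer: 21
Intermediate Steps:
I(k) = 1
J(u) = 21 (J(u) = 2 - 1*(-19) = 2 + 19 = 21)
I(2 - 4)*J(30) = 1*21 = 21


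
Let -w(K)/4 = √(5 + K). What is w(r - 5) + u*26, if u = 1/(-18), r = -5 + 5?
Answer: -13/9 ≈ -1.4444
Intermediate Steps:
r = 0
u = -1/18 (u = 1*(-1/18) = -1/18 ≈ -0.055556)
w(K) = -4*√(5 + K)
w(r - 5) + u*26 = -4*√(5 + (0 - 5)) - 1/18*26 = -4*√(5 - 5) - 13/9 = -4*√0 - 13/9 = -4*0 - 13/9 = 0 - 13/9 = -13/9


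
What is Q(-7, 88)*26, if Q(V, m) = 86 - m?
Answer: -52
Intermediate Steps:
Q(-7, 88)*26 = (86 - 1*88)*26 = (86 - 88)*26 = -2*26 = -52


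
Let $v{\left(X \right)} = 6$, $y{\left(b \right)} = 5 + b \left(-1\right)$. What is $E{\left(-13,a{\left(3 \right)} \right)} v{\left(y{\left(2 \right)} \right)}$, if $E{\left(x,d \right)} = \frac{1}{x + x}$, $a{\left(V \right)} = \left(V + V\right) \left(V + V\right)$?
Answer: $- \frac{3}{13} \approx -0.23077$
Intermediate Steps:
$y{\left(b \right)} = 5 - b$
$a{\left(V \right)} = 4 V^{2}$ ($a{\left(V \right)} = 2 V 2 V = 4 V^{2}$)
$E{\left(x,d \right)} = \frac{1}{2 x}$
$E{\left(-13,a{\left(3 \right)} \right)} v{\left(y{\left(2 \right)} \right)} = \frac{1}{2 \left(-13\right)} 6 = \frac{1}{2} \left(- \frac{1}{13}\right) 6 = \left(- \frac{1}{26}\right) 6 = - \frac{3}{13}$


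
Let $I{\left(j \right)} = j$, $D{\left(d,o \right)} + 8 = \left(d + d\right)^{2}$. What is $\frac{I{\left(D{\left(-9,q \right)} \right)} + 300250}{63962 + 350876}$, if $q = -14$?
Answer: $\frac{150283}{207419} \approx 0.72454$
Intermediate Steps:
$D{\left(d,o \right)} = -8 + 4 d^{2}$ ($D{\left(d,o \right)} = -8 + \left(d + d\right)^{2} = -8 + \left(2 d\right)^{2} = -8 + 4 d^{2}$)
$\frac{I{\left(D{\left(-9,q \right)} \right)} + 300250}{63962 + 350876} = \frac{\left(-8 + 4 \left(-9\right)^{2}\right) + 300250}{63962 + 350876} = \frac{\left(-8 + 4 \cdot 81\right) + 300250}{414838} = \left(\left(-8 + 324\right) + 300250\right) \frac{1}{414838} = \left(316 + 300250\right) \frac{1}{414838} = 300566 \cdot \frac{1}{414838} = \frac{150283}{207419}$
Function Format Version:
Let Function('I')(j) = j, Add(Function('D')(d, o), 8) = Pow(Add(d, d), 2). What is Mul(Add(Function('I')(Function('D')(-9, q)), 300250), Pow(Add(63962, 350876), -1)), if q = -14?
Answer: Rational(150283, 207419) ≈ 0.72454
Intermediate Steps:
Function('D')(d, o) = Add(-8, Mul(4, Pow(d, 2))) (Function('D')(d, o) = Add(-8, Pow(Add(d, d), 2)) = Add(-8, Pow(Mul(2, d), 2)) = Add(-8, Mul(4, Pow(d, 2))))
Mul(Add(Function('I')(Function('D')(-9, q)), 300250), Pow(Add(63962, 350876), -1)) = Mul(Add(Add(-8, Mul(4, Pow(-9, 2))), 300250), Pow(Add(63962, 350876), -1)) = Mul(Add(Add(-8, Mul(4, 81)), 300250), Pow(414838, -1)) = Mul(Add(Add(-8, 324), 300250), Rational(1, 414838)) = Mul(Add(316, 300250), Rational(1, 414838)) = Mul(300566, Rational(1, 414838)) = Rational(150283, 207419)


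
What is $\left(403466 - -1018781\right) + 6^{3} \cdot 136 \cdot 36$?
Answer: $2479783$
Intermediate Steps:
$\left(403466 - -1018781\right) + 6^{3} \cdot 136 \cdot 36 = \left(403466 + 1018781\right) + 216 \cdot 136 \cdot 36 = 1422247 + 29376 \cdot 36 = 1422247 + 1057536 = 2479783$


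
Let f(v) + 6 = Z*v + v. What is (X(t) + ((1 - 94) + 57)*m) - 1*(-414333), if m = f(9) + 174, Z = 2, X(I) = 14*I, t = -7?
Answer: 407215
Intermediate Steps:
f(v) = -6 + 3*v (f(v) = -6 + (2*v + v) = -6 + 3*v)
m = 195 (m = (-6 + 3*9) + 174 = (-6 + 27) + 174 = 21 + 174 = 195)
(X(t) + ((1 - 94) + 57)*m) - 1*(-414333) = (14*(-7) + ((1 - 94) + 57)*195) - 1*(-414333) = (-98 + (-93 + 57)*195) + 414333 = (-98 - 36*195) + 414333 = (-98 - 7020) + 414333 = -7118 + 414333 = 407215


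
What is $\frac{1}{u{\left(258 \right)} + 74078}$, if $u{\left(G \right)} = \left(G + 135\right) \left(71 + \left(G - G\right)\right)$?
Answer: $\frac{1}{101981} \approx 9.8057 \cdot 10^{-6}$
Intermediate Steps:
$u{\left(G \right)} = 9585 + 71 G$ ($u{\left(G \right)} = \left(135 + G\right) \left(71 + 0\right) = \left(135 + G\right) 71 = 9585 + 71 G$)
$\frac{1}{u{\left(258 \right)} + 74078} = \frac{1}{\left(9585 + 71 \cdot 258\right) + 74078} = \frac{1}{\left(9585 + 18318\right) + 74078} = \frac{1}{27903 + 74078} = \frac{1}{101981}$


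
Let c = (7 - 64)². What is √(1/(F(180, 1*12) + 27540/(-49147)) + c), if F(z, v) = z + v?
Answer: √248799979725357/276726 ≈ 57.000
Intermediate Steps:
c = 3249 (c = (-57)² = 3249)
F(z, v) = v + z
√(1/(F(180, 1*12) + 27540/(-49147)) + c) = √(1/((1*12 + 180) + 27540/(-49147)) + 3249) = √(1/((12 + 180) + 27540*(-1/49147)) + 3249) = √(1/(192 - 1620/2891) + 3249) = √(1/(553452/2891) + 3249) = √(2891/553452 + 3249) = √(1798168439/553452) = √248799979725357/276726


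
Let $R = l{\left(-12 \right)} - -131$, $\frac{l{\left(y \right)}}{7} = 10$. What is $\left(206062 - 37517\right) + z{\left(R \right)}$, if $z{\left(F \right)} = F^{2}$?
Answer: $208946$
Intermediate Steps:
$l{\left(y \right)} = 70$ ($l{\left(y \right)} = 7 \cdot 10 = 70$)
$R = 201$ ($R = 70 - -131 = 70 + 131 = 201$)
$\left(206062 - 37517\right) + z{\left(R \right)} = \left(206062 - 37517\right) + 201^{2} = \left(206062 - 37517\right) + 40401 = 168545 + 40401 = 208946$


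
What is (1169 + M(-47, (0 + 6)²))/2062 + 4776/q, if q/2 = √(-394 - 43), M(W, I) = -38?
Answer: 1131/2062 - 2388*I*√437/437 ≈ 0.5485 - 114.23*I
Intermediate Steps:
q = 2*I*√437 (q = 2*√(-394 - 43) = 2*√(-437) = 2*(I*√437) = 2*I*√437 ≈ 41.809*I)
(1169 + M(-47, (0 + 6)²))/2062 + 4776/q = (1169 - 38)/2062 + 4776/((2*I*√437)) = 1131*(1/2062) + 4776*(-I*√437/874) = 1131/2062 - 2388*I*√437/437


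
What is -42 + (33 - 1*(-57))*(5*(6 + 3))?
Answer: 4008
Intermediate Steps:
-42 + (33 - 1*(-57))*(5*(6 + 3)) = -42 + (33 + 57)*(5*9) = -42 + 90*45 = -42 + 4050 = 4008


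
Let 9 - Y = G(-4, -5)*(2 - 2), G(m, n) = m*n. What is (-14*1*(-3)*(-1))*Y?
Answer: -378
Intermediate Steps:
Y = 9 (Y = 9 - (-4*(-5))*(2 - 2) = 9 - 20*0 = 9 - 1*0 = 9 + 0 = 9)
(-14*1*(-3)*(-1))*Y = -14*1*(-3)*(-1)*9 = -(-42)*(-1)*9 = -14*3*9 = -42*9 = -378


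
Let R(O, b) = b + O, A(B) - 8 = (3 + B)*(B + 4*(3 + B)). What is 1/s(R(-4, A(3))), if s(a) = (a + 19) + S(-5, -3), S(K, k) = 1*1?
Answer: 1/186 ≈ 0.0053763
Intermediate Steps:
S(K, k) = 1
A(B) = 8 + (3 + B)*(12 + 5*B) (A(B) = 8 + (3 + B)*(B + 4*(3 + B)) = 8 + (3 + B)*(B + (12 + 4*B)) = 8 + (3 + B)*(12 + 5*B))
R(O, b) = O + b
s(a) = 20 + a (s(a) = (a + 19) + 1 = (19 + a) + 1 = 20 + a)
1/s(R(-4, A(3))) = 1/(20 + (-4 + (44 + 5*3² + 27*3))) = 1/(20 + (-4 + (44 + 5*9 + 81))) = 1/(20 + (-4 + (44 + 45 + 81))) = 1/(20 + (-4 + 170)) = 1/(20 + 166) = 1/186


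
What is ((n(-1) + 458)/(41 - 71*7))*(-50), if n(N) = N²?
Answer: 3825/76 ≈ 50.329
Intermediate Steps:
((n(-1) + 458)/(41 - 71*7))*(-50) = (((-1)² + 458)/(41 - 71*7))*(-50) = ((1 + 458)/(41 - 497))*(-50) = (459/(-456))*(-50) = (459*(-1/456))*(-50) = -153/152*(-50) = 3825/76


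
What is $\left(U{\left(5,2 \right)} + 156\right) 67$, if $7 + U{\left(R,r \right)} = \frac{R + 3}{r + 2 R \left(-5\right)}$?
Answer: $\frac{59831}{6} \approx 9971.8$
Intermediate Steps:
$U{\left(R,r \right)} = -7 + \frac{3 + R}{r - 10 R}$ ($U{\left(R,r \right)} = -7 + \frac{R + 3}{r + 2 R \left(-5\right)} = -7 + \frac{3 + R}{r - 10 R}$)
$\left(U{\left(5,2 \right)} + 156\right) 67 = \left(\frac{-3 - 355 + 7 \cdot 2}{\left(-1\right) 2 + 10 \cdot 5} + 156\right) 67 = \left(\frac{-3 - 355 + 14}{-2 + 50} + 156\right) 67 = \left(\frac{1}{48} \left(-344\right) + 156\right) 67 = \left(- \frac{43}{6} + 156\right) 67 = \frac{893}{6} \cdot 67 = \frac{59831}{6}$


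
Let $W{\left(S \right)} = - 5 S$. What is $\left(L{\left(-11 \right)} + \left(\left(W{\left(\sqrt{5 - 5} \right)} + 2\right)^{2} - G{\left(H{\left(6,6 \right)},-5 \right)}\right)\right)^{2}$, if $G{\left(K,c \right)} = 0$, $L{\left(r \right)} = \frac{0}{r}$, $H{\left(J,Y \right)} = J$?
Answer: $16$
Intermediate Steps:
$L{\left(r \right)} = 0$
$\left(L{\left(-11 \right)} + \left(\left(W{\left(\sqrt{5 - 5} \right)} + 2\right)^{2} - G{\left(H{\left(6,6 \right)},-5 \right)}\right)\right)^{2} = \left(0 + \left(\left(- 5 \sqrt{5 - 5} + 2\right)^{2} - 0\right)\right)^{2} = \left(0 + \left(\left(- 5 \sqrt{0} + 2\right)^{2} + 0\right)\right)^{2} = \left(0 + \left(\left(\left(-5\right) 0 + 2\right)^{2} + 0\right)\right)^{2} = \left(0 + \left(\left(0 + 2\right)^{2} + 0\right)\right)^{2} = \left(0 + \left(2^{2} + 0\right)\right)^{2} = \left(0 + \left(4 + 0\right)\right)^{2} = \left(0 + 4\right)^{2} = 4^{2} = 16$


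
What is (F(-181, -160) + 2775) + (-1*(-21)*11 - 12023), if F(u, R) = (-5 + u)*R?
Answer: 20743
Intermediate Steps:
F(u, R) = R*(-5 + u)
(F(-181, -160) + 2775) + (-1*(-21)*11 - 12023) = (-160*(-5 - 181) + 2775) + (-1*(-21)*11 - 12023) = (-160*(-186) + 2775) + (21*11 - 12023) = (29760 + 2775) + (231 - 12023) = 32535 - 11792 = 20743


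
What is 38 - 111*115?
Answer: -12727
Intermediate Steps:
38 - 111*115 = 38 - 12765 = -12727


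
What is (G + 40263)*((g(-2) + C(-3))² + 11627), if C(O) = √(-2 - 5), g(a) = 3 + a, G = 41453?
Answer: 949621636 + 163432*I*√7 ≈ 9.4962e+8 + 4.324e+5*I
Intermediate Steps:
C(O) = I*√7 (C(O) = √(-7) = I*√7)
(G + 40263)*((g(-2) + C(-3))² + 11627) = (41453 + 40263)*(((3 - 2) + I*√7)² + 11627) = 81716*((1 + I*√7)² + 11627) = 81716*(11627 + (1 + I*√7)²) = 950111932 + 81716*(1 + I*√7)²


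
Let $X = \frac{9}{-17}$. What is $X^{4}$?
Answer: $\frac{6561}{83521} \approx 0.078555$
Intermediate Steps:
$X = - \frac{9}{17}$ ($X = 9 \left(- \frac{1}{17}\right) = - \frac{9}{17} \approx -0.52941$)
$X^{4} = \left(- \frac{9}{17}\right)^{4} = \frac{6561}{83521}$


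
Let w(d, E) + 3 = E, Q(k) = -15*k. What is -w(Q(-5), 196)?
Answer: -193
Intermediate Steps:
w(d, E) = -3 + E
-w(Q(-5), 196) = -(-3 + 196) = -1*193 = -193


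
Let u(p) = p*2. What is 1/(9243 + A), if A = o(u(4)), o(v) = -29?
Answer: 1/9214 ≈ 0.00010853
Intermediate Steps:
u(p) = 2*p
A = -29
1/(9243 + A) = 1/(9243 - 29) = 1/9214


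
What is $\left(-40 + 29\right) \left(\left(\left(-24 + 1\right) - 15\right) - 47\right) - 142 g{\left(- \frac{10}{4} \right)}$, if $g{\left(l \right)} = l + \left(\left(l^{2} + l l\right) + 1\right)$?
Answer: $-627$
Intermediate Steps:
$g{\left(l \right)} = 1 + l + 2 l^{2}$ ($g{\left(l \right)} = l + \left(\left(l^{2} + l^{2}\right) + 1\right) = l + \left(2 l^{2} + 1\right) = l + \left(1 + 2 l^{2}\right) = 1 + l + 2 l^{2}$)
$\left(-40 + 29\right) \left(\left(\left(-24 + 1\right) - 15\right) - 47\right) - 142 g{\left(- \frac{10}{4} \right)} = \left(-40 + 29\right) \left(\left(\left(-24 + 1\right) - 15\right) - 47\right) - 142 \left(1 - \frac{10}{4} + 2 \left(- \frac{10}{4}\right)^{2}\right) = - 11 \left(\left(-23 - 15\right) - 47\right) - 142 \left(1 - \frac{5}{2} + 2 \left(\left(-10\right) \frac{1}{4}\right)^{2}\right) = - 11 \left(-38 - 47\right) - 142 \left(1 - \frac{5}{2} + 2 \left(- \frac{5}{2}\right)^{2}\right) = \left(-11\right) \left(-85\right) - 142 \left(1 - \frac{5}{2} + 2 \cdot \frac{25}{4}\right) = 935 - 142 \left(1 - \frac{5}{2} + \frac{25}{2}\right) = 935 - 1562 = -627$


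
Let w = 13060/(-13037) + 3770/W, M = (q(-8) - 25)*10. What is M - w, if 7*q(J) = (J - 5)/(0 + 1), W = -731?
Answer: -17505613910/66710329 ≈ -262.41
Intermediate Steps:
q(J) = -5/7 + J/7 (q(J) = ((J - 5)/(0 + 1))/7 = ((-5 + J)/1)/7 = ((-5 + J)*1)/7 = (-5 + J)/7 = -5/7 + J/7)
M = -1880/7 (M = ((-5/7 + (1/7)*(-8)) - 25)*10 = ((-5/7 - 8/7) - 25)*10 = (-13/7 - 25)*10 = -188/7*10 = -1880/7 ≈ -268.57)
w = -58696350/9530047 (w = 13060/(-13037) + 3770/(-731) = 13060*(-1/13037) + 3770*(-1/731) = -13060/13037 - 3770/731 = -58696350/9530047 ≈ -6.1591)
M - w = -1880/7 - 1*(-58696350/9530047) = -1880/7 + 58696350/9530047 = -17505613910/66710329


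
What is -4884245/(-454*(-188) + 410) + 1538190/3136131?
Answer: -562433848345/9961513586 ≈ -56.461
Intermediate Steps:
-4884245/(-454*(-188) + 410) + 1538190/3136131 = -4884245/(85352 + 410) + 1538190*(1/3136131) = -4884245/85762 + 56970/116153 = -562433848345/9961513586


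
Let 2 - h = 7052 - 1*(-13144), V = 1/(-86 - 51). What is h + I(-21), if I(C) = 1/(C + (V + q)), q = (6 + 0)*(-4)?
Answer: -124516341/6166 ≈ -20194.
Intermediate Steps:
q = -24 (q = 6*(-4) = -24)
V = -1/137 (V = 1/(-137) = -1/137 ≈ -0.0072993)
I(C) = 1/(-3289/137 + C) (I(C) = 1/(C + (-1/137 - 24)) = 1/(C - 3289/137) = 1/(-3289/137 + C))
h = -20194 (h = 2 - (7052 - 1*(-13144)) = 2 - (7052 + 13144) = 2 - 1*20196 = 2 - 20196 = -20194)
h + I(-21) = -20194 + 137/(-3289 + 137*(-21)) = -20194 + 137/(-3289 - 2877) = -20194 + 137/(-6166) = -20194 + 137*(-1/6166) = -20194 - 137/6166 = -124516341/6166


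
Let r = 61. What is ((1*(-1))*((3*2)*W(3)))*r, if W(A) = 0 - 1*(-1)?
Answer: -366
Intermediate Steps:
W(A) = 1 (W(A) = 0 + 1 = 1)
((1*(-1))*((3*2)*W(3)))*r = ((1*(-1))*((3*2)*1))*61 = -6*61 = -366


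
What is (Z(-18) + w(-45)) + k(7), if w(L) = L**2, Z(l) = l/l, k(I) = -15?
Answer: 2011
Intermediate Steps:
Z(l) = 1
(Z(-18) + w(-45)) + k(7) = (1 + (-45)**2) - 15 = (1 + 2025) - 15 = 2026 - 15 = 2011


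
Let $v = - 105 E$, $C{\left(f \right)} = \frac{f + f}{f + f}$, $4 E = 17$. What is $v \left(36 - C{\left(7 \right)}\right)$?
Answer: $- \frac{62475}{4} \approx -15619.0$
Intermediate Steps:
$E = \frac{17}{4}$ ($E = \frac{1}{4} \cdot 17 = \frac{17}{4} \approx 4.25$)
$C{\left(f \right)} = 1$ ($C{\left(f \right)} = \frac{2 f}{2 f} = 2 f \frac{1}{2 f} = 1$)
$v = - \frac{1785}{4}$ ($v = \left(-105\right) \frac{17}{4} = - \frac{1785}{4} \approx -446.25$)
$v \left(36 - C{\left(7 \right)}\right) = - \frac{1785 \left(36 - 1\right)}{4} = \left(- \frac{1785}{4}\right) 35 = - \frac{62475}{4}$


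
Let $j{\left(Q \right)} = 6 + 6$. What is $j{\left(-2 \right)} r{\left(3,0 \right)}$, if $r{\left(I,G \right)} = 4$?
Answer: $48$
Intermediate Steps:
$j{\left(Q \right)} = 12$
$j{\left(-2 \right)} r{\left(3,0 \right)} = 12 \cdot 4 = 48$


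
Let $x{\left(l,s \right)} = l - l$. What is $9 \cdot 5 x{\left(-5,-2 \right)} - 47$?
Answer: $-47$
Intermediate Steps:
$x{\left(l,s \right)} = 0$
$9 \cdot 5 x{\left(-5,-2 \right)} - 47 = 9 \cdot 5 \cdot 0 - 47 = 45 \cdot 0 - 47 = 0 - 47 = -47$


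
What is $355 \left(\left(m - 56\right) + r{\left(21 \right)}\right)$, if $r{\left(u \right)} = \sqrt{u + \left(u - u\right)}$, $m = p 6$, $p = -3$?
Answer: $-26270 + 355 \sqrt{21} \approx -24643.0$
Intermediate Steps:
$m = -18$ ($m = \left(-3\right) 6 = -18$)
$r{\left(u \right)} = \sqrt{u}$ ($r{\left(u \right)} = \sqrt{u + 0} = \sqrt{u}$)
$355 \left(\left(m - 56\right) + r{\left(21 \right)}\right) = 355 \left(\left(-18 - 56\right) + \sqrt{21}\right) = 355 \left(-74 + \sqrt{21}\right) = -26270 + 355 \sqrt{21}$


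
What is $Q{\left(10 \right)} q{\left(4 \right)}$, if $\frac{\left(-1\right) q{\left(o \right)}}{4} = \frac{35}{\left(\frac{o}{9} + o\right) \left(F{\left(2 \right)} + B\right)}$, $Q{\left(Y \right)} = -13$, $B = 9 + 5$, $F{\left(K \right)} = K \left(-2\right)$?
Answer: $\frac{819}{20} \approx 40.95$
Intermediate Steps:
$F{\left(K \right)} = - 2 K$
$B = 14$
$q{\left(o \right)} = - \frac{63}{5 o}$ ($q{\left(o \right)} = - 4 \frac{35}{\left(\frac{o}{9} + o\right) \left(\left(-2\right) 2 + 14\right)} = - 4 \frac{35}{\left(o \frac{1}{9} + o\right) \left(-4 + 14\right)} = - 4 \frac{35}{\left(\frac{o}{9} + o\right) 10} = - 4 \frac{35}{\frac{10 o}{9} \cdot 10} = - 4 \frac{35}{\frac{100}{9} o} = - 4 \cdot 35 \frac{9}{100 o} = - 4 \frac{63}{20 o} = - \frac{63}{5 o}$)
$Q{\left(10 \right)} q{\left(4 \right)} = - 13 \left(- \frac{63}{5 \cdot 4}\right) = - 13 \left(\left(- \frac{63}{5}\right) \frac{1}{4}\right) = \left(-13\right) \left(- \frac{63}{20}\right) = \frac{819}{20}$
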